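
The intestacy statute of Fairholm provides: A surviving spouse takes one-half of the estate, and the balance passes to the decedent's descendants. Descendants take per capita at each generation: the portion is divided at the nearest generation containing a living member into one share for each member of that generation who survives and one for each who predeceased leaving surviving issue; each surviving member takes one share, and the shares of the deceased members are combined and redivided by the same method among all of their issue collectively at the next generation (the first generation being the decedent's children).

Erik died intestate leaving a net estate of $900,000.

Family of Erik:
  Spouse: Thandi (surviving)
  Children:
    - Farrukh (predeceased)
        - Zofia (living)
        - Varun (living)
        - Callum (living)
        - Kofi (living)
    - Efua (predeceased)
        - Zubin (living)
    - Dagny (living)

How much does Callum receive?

Callum receives $60,000.

Thandi takes one-half of $900,000 = $450,000. The remaining $450,000 passes to the descendants.
The descendants' portion ($450,000) is divided at the children's generation into 3 shares of $150,000. Dagny takes $150,000. The 2 shares of the deceased (Farrukh and Efua) are combined into a pool of $300,000.
That pool ($300,000) is divided at the grandchildren's generation equally among Zofia, Varun, Callum, Kofi, and Zubin: $60,000 each.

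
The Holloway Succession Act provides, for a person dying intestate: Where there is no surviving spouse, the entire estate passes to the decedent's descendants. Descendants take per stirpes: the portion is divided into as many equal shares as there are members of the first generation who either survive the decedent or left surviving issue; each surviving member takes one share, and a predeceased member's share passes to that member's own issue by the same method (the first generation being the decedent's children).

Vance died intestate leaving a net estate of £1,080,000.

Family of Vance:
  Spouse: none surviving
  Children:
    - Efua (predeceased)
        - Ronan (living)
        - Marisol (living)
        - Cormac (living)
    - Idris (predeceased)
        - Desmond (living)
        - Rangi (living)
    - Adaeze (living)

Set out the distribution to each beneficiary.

The entire £1,080,000 passes to the descendants.
That amount (£1,080,000) is divided into 3 shares of £360,000: Adaeze takes £360,000; Efua's £360,000 share passes to Efua's issue; Idris's £360,000 share passes to Idris's issue.
Efua's share (£360,000) is divided into 3 shares of £120,000: Ronan, Marisol, and Cormac each take £120,000.
Idris's share (£360,000) is divided into 2 shares of £180,000: Desmond and Rangi each take £180,000.

Ronan: £120,000; Marisol: £120,000; Cormac: £120,000; Desmond: £180,000; Rangi: £180,000; Adaeze: £360,000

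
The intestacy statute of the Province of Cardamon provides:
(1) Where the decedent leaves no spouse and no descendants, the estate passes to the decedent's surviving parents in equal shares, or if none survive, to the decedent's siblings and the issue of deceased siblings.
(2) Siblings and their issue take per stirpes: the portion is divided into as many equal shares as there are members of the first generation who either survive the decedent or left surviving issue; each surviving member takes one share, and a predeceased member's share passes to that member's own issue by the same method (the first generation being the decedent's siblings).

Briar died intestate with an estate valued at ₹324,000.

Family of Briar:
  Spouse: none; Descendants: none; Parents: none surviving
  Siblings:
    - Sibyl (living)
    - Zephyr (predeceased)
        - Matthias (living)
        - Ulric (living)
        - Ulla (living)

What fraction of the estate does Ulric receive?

The entire ₹324,000 passes to the siblings and their issue.
That amount (₹324,000) is divided into 2 shares of ₹162,000: Sibyl takes ₹162,000; Zephyr's ₹162,000 share passes to Zephyr's issue.
Zephyr's share (₹162,000) is divided into 3 shares of ₹54,000: Matthias, Ulric, and Ulla each take ₹54,000.

Ulric receives 1/6 of the estate.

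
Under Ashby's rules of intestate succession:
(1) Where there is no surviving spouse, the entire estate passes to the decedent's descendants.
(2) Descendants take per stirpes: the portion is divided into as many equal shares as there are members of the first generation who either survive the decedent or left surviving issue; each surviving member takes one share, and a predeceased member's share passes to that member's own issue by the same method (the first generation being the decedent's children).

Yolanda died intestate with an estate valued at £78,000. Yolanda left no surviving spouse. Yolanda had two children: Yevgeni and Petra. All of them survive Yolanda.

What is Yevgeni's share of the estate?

Yevgeni receives £39,000.

The entire £78,000 passes to the descendants.
That amount (£78,000) is divided into 2 shares of £39,000: Yevgeni and Petra each take £39,000.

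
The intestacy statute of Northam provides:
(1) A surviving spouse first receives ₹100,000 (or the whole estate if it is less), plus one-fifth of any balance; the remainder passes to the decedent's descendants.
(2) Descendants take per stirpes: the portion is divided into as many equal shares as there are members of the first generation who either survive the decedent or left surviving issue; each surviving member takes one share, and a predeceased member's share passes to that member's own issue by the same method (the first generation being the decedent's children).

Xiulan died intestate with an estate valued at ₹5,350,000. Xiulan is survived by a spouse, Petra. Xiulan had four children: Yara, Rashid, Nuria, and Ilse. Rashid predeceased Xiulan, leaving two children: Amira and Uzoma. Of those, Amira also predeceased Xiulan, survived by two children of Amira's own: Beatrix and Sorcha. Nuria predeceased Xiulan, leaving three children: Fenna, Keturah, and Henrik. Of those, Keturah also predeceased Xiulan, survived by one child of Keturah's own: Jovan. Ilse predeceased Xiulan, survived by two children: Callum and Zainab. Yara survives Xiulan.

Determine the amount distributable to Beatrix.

Beatrix receives ₹262,500.

Petra first takes ₹100,000, leaving a balance of ₹5,250,000. Petra then takes one-fifth of the balance (₹1,050,000), for a total of ₹1,150,000. The remaining ₹4,200,000 passes to the descendants.
The descendants' portion (₹4,200,000) is divided into 4 shares of ₹1,050,000: Yara takes ₹1,050,000; Rashid's ₹1,050,000 share passes to Rashid's issue; Nuria's ₹1,050,000 share passes to Nuria's issue; Ilse's ₹1,050,000 share passes to Ilse's issue.
Rashid's share (₹1,050,000) is divided into 2 shares of ₹525,000: Uzoma takes ₹525,000; Amira's ₹525,000 share passes to Amira's issue.
Amira's share (₹525,000) is divided into 2 shares of ₹262,500: Beatrix and Sorcha each take ₹262,500.
Nuria's share (₹1,050,000) is divided into 3 shares of ₹350,000: Fenna and Henrik each take ₹350,000; Keturah's ₹350,000 share passes to Keturah's issue.
Keturah's share (₹350,000) passes entirely to Jovan.
Ilse's share (₹1,050,000) is divided into 2 shares of ₹525,000: Callum and Zainab each take ₹525,000.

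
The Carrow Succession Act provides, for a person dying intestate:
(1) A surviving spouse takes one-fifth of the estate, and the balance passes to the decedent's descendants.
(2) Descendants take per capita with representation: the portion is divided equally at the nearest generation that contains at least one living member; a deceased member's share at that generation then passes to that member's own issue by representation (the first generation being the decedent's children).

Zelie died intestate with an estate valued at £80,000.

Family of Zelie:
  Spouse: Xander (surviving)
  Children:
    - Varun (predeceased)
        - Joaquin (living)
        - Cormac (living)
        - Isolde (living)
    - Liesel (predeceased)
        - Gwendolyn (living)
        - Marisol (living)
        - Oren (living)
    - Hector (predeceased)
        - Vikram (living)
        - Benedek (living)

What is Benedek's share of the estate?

Benedek receives £8,000.

Xander takes one-fifth of £80,000 = £16,000. The remaining £64,000 passes to the descendants.
No child survives, so the initial division is made at the grandchildren's generation.
The descendants' portion (£64,000) is divided into 8 shares of £8,000: Joaquin, Cormac, Isolde, Gwendolyn, Marisol, Oren, Vikram, and Benedek each take £8,000.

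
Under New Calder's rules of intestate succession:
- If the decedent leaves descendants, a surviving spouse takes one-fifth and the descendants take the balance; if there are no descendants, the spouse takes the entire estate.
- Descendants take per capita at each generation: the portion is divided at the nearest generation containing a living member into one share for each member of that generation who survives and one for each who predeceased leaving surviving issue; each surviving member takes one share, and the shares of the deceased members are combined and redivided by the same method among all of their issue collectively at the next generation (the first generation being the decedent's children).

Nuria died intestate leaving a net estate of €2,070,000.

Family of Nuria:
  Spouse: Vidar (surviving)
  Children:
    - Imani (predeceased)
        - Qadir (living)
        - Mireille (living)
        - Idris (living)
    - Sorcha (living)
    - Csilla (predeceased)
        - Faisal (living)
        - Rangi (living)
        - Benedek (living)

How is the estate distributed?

Vidar: €414,000; Qadir: €184,000; Mireille: €184,000; Idris: €184,000; Sorcha: €552,000; Faisal: €184,000; Rangi: €184,000; Benedek: €184,000

Vidar takes one-fifth of €2,070,000 = €414,000. The remaining €1,656,000 passes to the descendants.
The descendants' portion (€1,656,000) is divided at the children's generation into 3 shares of €552,000. Sorcha takes €552,000. The 2 shares of the deceased (Imani and Csilla) are combined into a pool of €1,104,000.
That pool (€1,104,000) is divided at the grandchildren's generation equally among Qadir, Mireille, Idris, Faisal, Rangi, and Benedek: €184,000 each.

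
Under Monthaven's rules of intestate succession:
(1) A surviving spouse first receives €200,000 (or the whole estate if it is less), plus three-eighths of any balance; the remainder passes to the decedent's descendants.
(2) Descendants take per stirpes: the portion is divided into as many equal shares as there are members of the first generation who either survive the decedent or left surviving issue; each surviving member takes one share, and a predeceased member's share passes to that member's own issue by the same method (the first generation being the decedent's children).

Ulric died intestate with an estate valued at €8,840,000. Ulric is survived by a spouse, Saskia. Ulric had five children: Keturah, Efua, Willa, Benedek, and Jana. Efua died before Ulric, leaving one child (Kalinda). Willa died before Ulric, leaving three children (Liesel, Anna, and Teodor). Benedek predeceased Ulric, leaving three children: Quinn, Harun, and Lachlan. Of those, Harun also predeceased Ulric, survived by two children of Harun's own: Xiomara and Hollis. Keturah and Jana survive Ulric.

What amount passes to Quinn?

Quinn receives €360,000.

Saskia first takes €200,000, leaving a balance of €8,640,000. Saskia then takes three-eighths of the balance (€3,240,000), for a total of €3,440,000. The remaining €5,400,000 passes to the descendants.
The descendants' portion (€5,400,000) is divided into 5 shares of €1,080,000: Keturah and Jana each take €1,080,000; Efua's €1,080,000 share passes to Efua's issue; Willa's €1,080,000 share passes to Willa's issue; Benedek's €1,080,000 share passes to Benedek's issue.
Efua's share (€1,080,000) passes entirely to Kalinda.
Willa's share (€1,080,000) is divided into 3 shares of €360,000: Liesel, Anna, and Teodor each take €360,000.
Benedek's share (€1,080,000) is divided into 3 shares of €360,000: Quinn and Lachlan each take €360,000; Harun's €360,000 share passes to Harun's issue.
Harun's share (€360,000) is divided into 2 shares of €180,000: Xiomara and Hollis each take €180,000.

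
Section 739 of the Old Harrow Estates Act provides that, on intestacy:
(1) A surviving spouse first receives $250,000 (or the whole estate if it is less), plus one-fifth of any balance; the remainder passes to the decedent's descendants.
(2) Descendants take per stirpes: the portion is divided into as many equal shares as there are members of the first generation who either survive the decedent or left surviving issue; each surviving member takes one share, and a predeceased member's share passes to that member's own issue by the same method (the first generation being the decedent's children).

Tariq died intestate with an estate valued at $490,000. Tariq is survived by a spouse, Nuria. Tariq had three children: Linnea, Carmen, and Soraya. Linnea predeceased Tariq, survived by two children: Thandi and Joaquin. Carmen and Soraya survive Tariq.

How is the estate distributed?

Nuria: $298,000; Thandi: $32,000; Joaquin: $32,000; Carmen: $64,000; Soraya: $64,000

Nuria first takes $250,000, leaving a balance of $240,000. Nuria then takes one-fifth of the balance ($48,000), for a total of $298,000. The remaining $192,000 passes to the descendants.
The descendants' portion ($192,000) is divided into 3 shares of $64,000: Carmen and Soraya each take $64,000; Linnea's $64,000 share passes to Linnea's issue.
Linnea's share ($64,000) is divided into 2 shares of $32,000: Thandi and Joaquin each take $32,000.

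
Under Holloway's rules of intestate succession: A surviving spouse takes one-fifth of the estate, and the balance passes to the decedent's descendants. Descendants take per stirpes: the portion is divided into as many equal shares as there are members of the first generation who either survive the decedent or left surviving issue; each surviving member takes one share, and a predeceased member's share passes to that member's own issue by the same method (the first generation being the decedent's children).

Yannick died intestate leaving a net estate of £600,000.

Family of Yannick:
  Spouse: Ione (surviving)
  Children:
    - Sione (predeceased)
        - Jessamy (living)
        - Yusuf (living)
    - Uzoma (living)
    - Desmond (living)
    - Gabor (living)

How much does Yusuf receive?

Ione takes one-fifth of £600,000 = £120,000. The remaining £480,000 passes to the descendants.
The descendants' portion (£480,000) is divided into 4 shares of £120,000: Uzoma, Desmond, and Gabor each take £120,000; Sione's £120,000 share passes to Sione's issue.
Sione's share (£120,000) is divided into 2 shares of £60,000: Jessamy and Yusuf each take £60,000.

Yusuf receives £60,000.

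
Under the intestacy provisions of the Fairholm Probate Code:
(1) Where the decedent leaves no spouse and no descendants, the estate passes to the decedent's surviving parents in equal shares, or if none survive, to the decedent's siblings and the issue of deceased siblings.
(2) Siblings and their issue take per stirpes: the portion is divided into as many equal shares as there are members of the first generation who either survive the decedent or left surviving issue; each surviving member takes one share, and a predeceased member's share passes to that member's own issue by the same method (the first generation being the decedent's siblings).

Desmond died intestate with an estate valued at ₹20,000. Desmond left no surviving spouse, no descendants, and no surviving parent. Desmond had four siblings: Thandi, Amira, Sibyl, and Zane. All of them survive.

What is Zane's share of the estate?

Zane receives ₹5,000.

The entire ₹20,000 passes to the siblings and their issue.
That amount (₹20,000) is divided into 4 shares of ₹5,000: Thandi, Amira, Sibyl, and Zane each take ₹5,000.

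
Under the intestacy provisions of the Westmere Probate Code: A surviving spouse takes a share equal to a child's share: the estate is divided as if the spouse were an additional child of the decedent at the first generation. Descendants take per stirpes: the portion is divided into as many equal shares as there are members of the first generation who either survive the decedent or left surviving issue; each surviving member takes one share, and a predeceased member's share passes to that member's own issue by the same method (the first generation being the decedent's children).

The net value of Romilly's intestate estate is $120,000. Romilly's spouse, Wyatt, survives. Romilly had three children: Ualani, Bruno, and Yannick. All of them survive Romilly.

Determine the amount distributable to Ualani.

The spouse counts as an additional share at the children's level, so there are 4 primary shares of $30,000. Wyatt takes one such share ($30,000).
The children's combined portion ($90,000) is divided into 3 shares of $30,000: Ualani, Bruno, and Yannick each take $30,000.

Ualani receives $30,000.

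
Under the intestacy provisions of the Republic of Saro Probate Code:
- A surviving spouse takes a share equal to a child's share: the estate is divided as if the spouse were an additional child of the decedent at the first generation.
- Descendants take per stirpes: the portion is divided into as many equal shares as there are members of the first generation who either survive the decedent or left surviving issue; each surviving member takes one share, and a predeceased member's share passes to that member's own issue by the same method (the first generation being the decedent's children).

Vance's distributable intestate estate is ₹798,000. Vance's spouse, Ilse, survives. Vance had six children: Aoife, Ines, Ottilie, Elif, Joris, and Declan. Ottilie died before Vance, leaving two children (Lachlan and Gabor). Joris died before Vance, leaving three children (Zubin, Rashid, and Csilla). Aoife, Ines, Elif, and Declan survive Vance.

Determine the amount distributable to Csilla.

The spouse counts as an additional share at the children's level, so there are 7 primary shares of ₹114,000. Ilse takes one such share (₹114,000).
The children's combined portion (₹684,000) is divided into 6 shares of ₹114,000: Aoife, Ines, Elif, and Declan each take ₹114,000; Ottilie's ₹114,000 share passes to Ottilie's issue; Joris's ₹114,000 share passes to Joris's issue.
Ottilie's share (₹114,000) is divided into 2 shares of ₹57,000: Lachlan and Gabor each take ₹57,000.
Joris's share (₹114,000) is divided into 3 shares of ₹38,000: Zubin, Rashid, and Csilla each take ₹38,000.

Csilla receives ₹38,000.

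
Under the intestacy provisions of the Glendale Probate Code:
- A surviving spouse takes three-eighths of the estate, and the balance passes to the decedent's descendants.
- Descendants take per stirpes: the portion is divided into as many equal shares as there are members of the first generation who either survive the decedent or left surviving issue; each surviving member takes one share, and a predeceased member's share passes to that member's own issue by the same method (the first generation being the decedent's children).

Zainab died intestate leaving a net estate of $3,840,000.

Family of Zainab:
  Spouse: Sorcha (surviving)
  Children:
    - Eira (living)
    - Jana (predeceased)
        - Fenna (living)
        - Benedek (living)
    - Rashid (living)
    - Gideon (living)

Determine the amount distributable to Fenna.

Sorcha takes three-eighths of $3,840,000 = $1,440,000. The remaining $2,400,000 passes to the descendants.
The descendants' portion ($2,400,000) is divided into 4 shares of $600,000: Eira, Rashid, and Gideon each take $600,000; Jana's $600,000 share passes to Jana's issue.
Jana's share ($600,000) is divided into 2 shares of $300,000: Fenna and Benedek each take $300,000.

Fenna receives $300,000.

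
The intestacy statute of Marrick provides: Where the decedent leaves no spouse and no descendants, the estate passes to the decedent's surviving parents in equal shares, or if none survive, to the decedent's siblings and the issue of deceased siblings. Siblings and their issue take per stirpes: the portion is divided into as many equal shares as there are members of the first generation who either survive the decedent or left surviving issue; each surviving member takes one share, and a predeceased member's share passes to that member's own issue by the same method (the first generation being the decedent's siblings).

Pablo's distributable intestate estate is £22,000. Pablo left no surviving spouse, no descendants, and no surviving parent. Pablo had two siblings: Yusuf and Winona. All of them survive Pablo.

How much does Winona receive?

The entire £22,000 passes to the siblings and their issue.
That amount (£22,000) is divided into 2 shares of £11,000: Yusuf and Winona each take £11,000.

Winona receives £11,000.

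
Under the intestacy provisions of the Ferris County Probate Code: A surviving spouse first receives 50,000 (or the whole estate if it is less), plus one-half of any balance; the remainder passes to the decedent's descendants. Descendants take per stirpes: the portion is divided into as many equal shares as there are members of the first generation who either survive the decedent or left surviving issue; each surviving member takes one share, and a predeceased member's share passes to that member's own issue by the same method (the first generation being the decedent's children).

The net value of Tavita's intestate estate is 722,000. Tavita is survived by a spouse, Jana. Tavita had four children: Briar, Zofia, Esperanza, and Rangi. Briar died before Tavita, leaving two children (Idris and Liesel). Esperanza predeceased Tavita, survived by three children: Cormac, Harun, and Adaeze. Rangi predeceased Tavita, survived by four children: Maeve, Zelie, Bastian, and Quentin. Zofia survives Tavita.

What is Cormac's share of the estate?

Jana first takes 50,000, leaving a balance of 672,000. Jana then takes one-half of the balance (336,000), for a total of 386,000. The remaining 336,000 passes to the descendants.
The descendants' portion (336,000) is divided into 4 shares of 84,000: Zofia takes 84,000; Briar's 84,000 share passes to Briar's issue; Esperanza's 84,000 share passes to Esperanza's issue; Rangi's 84,000 share passes to Rangi's issue.
Briar's share (84,000) is divided into 2 shares of 42,000: Idris and Liesel each take 42,000.
Esperanza's share (84,000) is divided into 3 shares of 28,000: Cormac, Harun, and Adaeze each take 28,000.
Rangi's share (84,000) is divided into 4 shares of 21,000: Maeve, Zelie, Bastian, and Quentin each take 21,000.

Cormac receives 28,000.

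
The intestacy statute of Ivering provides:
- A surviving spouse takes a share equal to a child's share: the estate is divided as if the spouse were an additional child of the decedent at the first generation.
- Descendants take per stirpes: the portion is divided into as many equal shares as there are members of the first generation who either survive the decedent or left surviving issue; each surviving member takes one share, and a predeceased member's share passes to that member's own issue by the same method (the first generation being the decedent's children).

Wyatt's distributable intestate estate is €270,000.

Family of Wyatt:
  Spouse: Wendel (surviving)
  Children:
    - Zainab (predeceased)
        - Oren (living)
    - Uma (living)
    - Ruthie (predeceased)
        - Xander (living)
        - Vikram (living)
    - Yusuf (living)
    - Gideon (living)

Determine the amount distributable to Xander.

Xander receives €22,500.

The spouse counts as an additional share at the children's level, so there are 6 primary shares of €45,000. Wendel takes one such share (€45,000).
The children's combined portion (€225,000) is divided into 5 shares of €45,000: Uma, Yusuf, and Gideon each take €45,000; Zainab's €45,000 share passes to Zainab's issue; Ruthie's €45,000 share passes to Ruthie's issue.
Zainab's share (€45,000) passes entirely to Oren.
Ruthie's share (€45,000) is divided into 2 shares of €22,500: Xander and Vikram each take €22,500.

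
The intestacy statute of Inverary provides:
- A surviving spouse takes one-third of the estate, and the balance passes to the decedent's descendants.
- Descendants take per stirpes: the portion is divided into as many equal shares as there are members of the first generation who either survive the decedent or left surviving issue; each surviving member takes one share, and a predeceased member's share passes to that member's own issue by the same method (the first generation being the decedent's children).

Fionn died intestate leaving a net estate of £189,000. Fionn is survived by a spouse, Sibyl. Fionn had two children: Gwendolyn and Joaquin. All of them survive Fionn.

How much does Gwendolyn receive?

Sibyl takes one-third of £189,000 = £63,000. The remaining £126,000 passes to the descendants.
The descendants' portion (£126,000) is divided into 2 shares of £63,000: Gwendolyn and Joaquin each take £63,000.

Gwendolyn receives £63,000.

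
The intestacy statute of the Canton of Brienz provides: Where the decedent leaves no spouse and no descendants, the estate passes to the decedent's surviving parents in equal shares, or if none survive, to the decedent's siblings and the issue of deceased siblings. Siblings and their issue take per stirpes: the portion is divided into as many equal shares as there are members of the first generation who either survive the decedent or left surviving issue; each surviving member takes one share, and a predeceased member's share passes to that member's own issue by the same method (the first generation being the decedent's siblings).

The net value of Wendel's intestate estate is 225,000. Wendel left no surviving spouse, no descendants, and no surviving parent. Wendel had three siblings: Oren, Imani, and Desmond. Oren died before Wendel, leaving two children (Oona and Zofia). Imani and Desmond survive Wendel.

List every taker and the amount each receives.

The entire 225,000 passes to the siblings and their issue.
That amount (225,000) is divided into 3 shares of 75,000: Imani and Desmond each take 75,000; Oren's 75,000 share passes to Oren's issue.
Oren's share (75,000) is divided into 2 shares of 37,500: Oona and Zofia each take 37,500.

Oona: 37,500; Zofia: 37,500; Imani: 75,000; Desmond: 75,000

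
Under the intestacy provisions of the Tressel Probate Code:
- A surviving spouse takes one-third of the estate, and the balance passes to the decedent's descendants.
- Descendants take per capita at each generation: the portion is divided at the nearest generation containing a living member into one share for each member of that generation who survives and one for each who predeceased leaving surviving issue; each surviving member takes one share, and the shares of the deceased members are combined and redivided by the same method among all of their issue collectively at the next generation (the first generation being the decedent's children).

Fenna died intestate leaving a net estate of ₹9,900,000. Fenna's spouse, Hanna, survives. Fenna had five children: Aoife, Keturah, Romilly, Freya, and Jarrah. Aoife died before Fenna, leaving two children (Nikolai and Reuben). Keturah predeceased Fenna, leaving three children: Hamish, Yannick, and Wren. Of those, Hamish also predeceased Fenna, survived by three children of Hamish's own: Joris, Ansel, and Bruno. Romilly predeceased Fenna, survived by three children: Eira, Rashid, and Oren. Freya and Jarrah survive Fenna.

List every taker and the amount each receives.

Hanna takes one-third of ₹9,900,000 = ₹3,300,000. The remaining ₹6,600,000 passes to the descendants.
The descendants' portion (₹6,600,000) is divided at the children's generation into 5 shares of ₹1,320,000. Freya and Jarrah each take ₹1,320,000. The 3 shares of the deceased (Aoife, Keturah, and Romilly) are combined into a pool of ₹3,960,000.
That pool (₹3,960,000) is divided at the grandchildren's generation into 8 shares of ₹495,000. Nikolai, Reuben, Yannick, Wren, Eira, Rashid, and Oren each take ₹495,000. The remaining share for the deceased Hamish (₹495,000) is carried to the next generation.
That pool (₹495,000) is divided at the great-grandchildren's generation equally among Joris, Ansel, and Bruno: ₹165,000 each.

Hanna: ₹3,300,000; Nikolai: ₹495,000; Reuben: ₹495,000; Joris: ₹165,000; Ansel: ₹165,000; Bruno: ₹165,000; Yannick: ₹495,000; Wren: ₹495,000; Eira: ₹495,000; Rashid: ₹495,000; Oren: ₹495,000; Freya: ₹1,320,000; Jarrah: ₹1,320,000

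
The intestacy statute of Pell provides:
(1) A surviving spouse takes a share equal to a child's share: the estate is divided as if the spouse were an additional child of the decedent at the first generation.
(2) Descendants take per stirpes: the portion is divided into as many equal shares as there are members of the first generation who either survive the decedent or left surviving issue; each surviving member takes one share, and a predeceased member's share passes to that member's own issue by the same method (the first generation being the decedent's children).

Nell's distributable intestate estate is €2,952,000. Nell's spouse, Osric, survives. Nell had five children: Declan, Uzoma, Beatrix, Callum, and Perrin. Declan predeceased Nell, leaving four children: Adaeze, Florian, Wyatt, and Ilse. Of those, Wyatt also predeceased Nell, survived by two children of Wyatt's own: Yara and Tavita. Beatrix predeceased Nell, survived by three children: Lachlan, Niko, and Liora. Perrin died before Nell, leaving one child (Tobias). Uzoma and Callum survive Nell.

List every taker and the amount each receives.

The spouse counts as an additional share at the children's level, so there are 6 primary shares of €492,000. Osric takes one such share (€492,000).
The children's combined portion (€2,460,000) is divided into 5 shares of €492,000: Uzoma and Callum each take €492,000; Declan's €492,000 share passes to Declan's issue; Beatrix's €492,000 share passes to Beatrix's issue; Perrin's €492,000 share passes to Perrin's issue.
Declan's share (€492,000) is divided into 4 shares of €123,000: Adaeze, Florian, and Ilse each take €123,000; Wyatt's €123,000 share passes to Wyatt's issue.
Wyatt's share (€123,000) is divided into 2 shares of €61,500: Yara and Tavita each take €61,500.
Beatrix's share (€492,000) is divided into 3 shares of €164,000: Lachlan, Niko, and Liora each take €164,000.
Perrin's share (€492,000) passes entirely to Tobias.

Osric: €492,000; Adaeze: €123,000; Florian: €123,000; Yara: €61,500; Tavita: €61,500; Ilse: €123,000; Uzoma: €492,000; Lachlan: €164,000; Niko: €164,000; Liora: €164,000; Callum: €492,000; Tobias: €492,000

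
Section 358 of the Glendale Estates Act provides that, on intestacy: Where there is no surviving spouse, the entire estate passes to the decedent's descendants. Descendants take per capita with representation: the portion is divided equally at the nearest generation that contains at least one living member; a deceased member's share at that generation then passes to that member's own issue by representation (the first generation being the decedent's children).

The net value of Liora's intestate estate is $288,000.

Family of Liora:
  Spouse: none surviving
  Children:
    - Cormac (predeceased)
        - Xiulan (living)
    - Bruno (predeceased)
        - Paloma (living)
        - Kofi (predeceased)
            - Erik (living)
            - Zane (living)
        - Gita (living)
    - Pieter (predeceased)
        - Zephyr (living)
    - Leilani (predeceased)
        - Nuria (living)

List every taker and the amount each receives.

The entire $288,000 passes to the descendants.
No child survives, so the initial division is made at the grandchildren's generation.
That amount ($288,000) is divided into 6 shares of $48,000: Xiulan, Paloma, Gita, Zephyr, and Nuria each take $48,000; Kofi's $48,000 share passes to Kofi's issue.
Kofi's share ($48,000) is divided into 2 shares of $24,000: Erik and Zane each take $24,000.

Xiulan: $48,000; Paloma: $48,000; Erik: $24,000; Zane: $24,000; Gita: $48,000; Zephyr: $48,000; Nuria: $48,000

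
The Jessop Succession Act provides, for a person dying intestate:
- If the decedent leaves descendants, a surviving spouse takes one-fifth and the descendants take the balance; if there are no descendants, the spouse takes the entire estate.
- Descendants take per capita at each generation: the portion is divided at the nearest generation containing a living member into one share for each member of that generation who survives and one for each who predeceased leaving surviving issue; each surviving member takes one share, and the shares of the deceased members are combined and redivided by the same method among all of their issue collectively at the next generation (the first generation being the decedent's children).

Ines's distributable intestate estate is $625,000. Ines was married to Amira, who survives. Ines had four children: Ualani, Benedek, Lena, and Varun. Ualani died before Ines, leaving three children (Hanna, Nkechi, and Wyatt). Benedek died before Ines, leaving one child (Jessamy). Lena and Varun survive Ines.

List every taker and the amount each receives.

Amira: $125,000; Hanna: $62,500; Nkechi: $62,500; Wyatt: $62,500; Jessamy: $62,500; Lena: $125,000; Varun: $125,000

Amira takes one-fifth of $625,000 = $125,000. The remaining $500,000 passes to the descendants.
The descendants' portion ($500,000) is divided at the children's generation into 4 shares of $125,000. Lena and Varun each take $125,000. The 2 shares of the deceased (Ualani and Benedek) are combined into a pool of $250,000.
That pool ($250,000) is divided at the grandchildren's generation equally among Hanna, Nkechi, Wyatt, and Jessamy: $62,500 each.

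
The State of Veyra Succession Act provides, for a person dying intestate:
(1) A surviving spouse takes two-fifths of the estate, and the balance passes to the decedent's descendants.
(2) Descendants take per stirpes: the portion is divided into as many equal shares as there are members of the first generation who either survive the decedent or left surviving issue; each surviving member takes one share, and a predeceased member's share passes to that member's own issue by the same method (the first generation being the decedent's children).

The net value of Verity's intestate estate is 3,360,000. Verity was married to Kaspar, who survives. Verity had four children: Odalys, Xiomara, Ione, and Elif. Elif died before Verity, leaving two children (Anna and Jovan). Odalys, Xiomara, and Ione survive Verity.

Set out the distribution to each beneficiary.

Kaspar takes two-fifths of 3,360,000 = 1,344,000. The remaining 2,016,000 passes to the descendants.
The descendants' portion (2,016,000) is divided into 4 shares of 504,000: Odalys, Xiomara, and Ione each take 504,000; Elif's 504,000 share passes to Elif's issue.
Elif's share (504,000) is divided into 2 shares of 252,000: Anna and Jovan each take 252,000.

Kaspar: 1,344,000; Odalys: 504,000; Xiomara: 504,000; Ione: 504,000; Anna: 252,000; Jovan: 252,000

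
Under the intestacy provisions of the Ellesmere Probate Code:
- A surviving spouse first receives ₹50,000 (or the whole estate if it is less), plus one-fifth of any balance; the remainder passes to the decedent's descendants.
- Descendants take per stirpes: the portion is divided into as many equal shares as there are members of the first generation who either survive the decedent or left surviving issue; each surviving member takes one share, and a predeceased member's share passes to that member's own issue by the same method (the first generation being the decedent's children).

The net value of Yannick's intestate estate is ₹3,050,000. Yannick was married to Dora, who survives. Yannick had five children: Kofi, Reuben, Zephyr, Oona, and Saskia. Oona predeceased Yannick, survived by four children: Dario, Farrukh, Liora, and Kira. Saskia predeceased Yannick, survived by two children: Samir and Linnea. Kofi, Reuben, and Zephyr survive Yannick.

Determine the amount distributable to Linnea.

Dora first takes ₹50,000, leaving a balance of ₹3,000,000. Dora then takes one-fifth of the balance (₹600,000), for a total of ₹650,000. The remaining ₹2,400,000 passes to the descendants.
The descendants' portion (₹2,400,000) is divided into 5 shares of ₹480,000: Kofi, Reuben, and Zephyr each take ₹480,000; Oona's ₹480,000 share passes to Oona's issue; Saskia's ₹480,000 share passes to Saskia's issue.
Oona's share (₹480,000) is divided into 4 shares of ₹120,000: Dario, Farrukh, Liora, and Kira each take ₹120,000.
Saskia's share (₹480,000) is divided into 2 shares of ₹240,000: Samir and Linnea each take ₹240,000.

Linnea receives ₹240,000.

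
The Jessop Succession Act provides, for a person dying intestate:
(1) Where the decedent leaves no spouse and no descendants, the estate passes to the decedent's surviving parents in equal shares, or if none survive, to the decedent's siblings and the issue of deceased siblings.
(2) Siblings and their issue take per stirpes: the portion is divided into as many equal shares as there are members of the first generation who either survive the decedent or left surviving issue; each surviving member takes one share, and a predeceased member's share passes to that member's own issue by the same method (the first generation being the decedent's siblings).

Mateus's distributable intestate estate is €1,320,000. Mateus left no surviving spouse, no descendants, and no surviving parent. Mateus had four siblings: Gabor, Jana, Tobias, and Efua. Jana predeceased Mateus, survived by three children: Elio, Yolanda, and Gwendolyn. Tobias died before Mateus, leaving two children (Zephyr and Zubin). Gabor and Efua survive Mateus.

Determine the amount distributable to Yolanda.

Yolanda receives €110,000.

The entire €1,320,000 passes to the siblings and their issue.
That amount (€1,320,000) is divided into 4 shares of €330,000: Gabor and Efua each take €330,000; Jana's €330,000 share passes to Jana's issue; Tobias's €330,000 share passes to Tobias's issue.
Jana's share (€330,000) is divided into 3 shares of €110,000: Elio, Yolanda, and Gwendolyn each take €110,000.
Tobias's share (€330,000) is divided into 2 shares of €165,000: Zephyr and Zubin each take €165,000.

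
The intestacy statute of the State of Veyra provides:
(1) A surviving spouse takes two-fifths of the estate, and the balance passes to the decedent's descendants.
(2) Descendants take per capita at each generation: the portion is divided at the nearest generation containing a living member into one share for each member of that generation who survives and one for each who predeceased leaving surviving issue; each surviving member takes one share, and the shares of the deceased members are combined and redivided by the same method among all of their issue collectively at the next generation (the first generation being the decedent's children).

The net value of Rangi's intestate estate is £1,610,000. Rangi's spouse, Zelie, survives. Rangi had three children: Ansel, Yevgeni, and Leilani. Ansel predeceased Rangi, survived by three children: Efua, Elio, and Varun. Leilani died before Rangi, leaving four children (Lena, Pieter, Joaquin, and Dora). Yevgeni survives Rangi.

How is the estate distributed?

Zelie takes two-fifths of £1,610,000 = £644,000. The remaining £966,000 passes to the descendants.
The descendants' portion (£966,000) is divided at the children's generation into 3 shares of £322,000. Yevgeni takes £322,000. The 2 shares of the deceased (Ansel and Leilani) are combined into a pool of £644,000.
That pool (£644,000) is divided at the grandchildren's generation equally among Efua, Elio, Varun, Lena, Pieter, Joaquin, and Dora: £92,000 each.

Zelie: £644,000; Efua: £92,000; Elio: £92,000; Varun: £92,000; Yevgeni: £322,000; Lena: £92,000; Pieter: £92,000; Joaquin: £92,000; Dora: £92,000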